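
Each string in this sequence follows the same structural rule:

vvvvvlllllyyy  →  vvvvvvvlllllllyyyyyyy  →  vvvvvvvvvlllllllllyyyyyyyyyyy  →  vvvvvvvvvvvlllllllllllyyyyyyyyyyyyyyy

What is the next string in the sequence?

Each string has the form v^{2n+3} l^{2n+3} y^{4n-1} (n = 1, 2, …).
Setting n = 5 gives 13, 13, 19 characters in each block.

vvvvvvvvvvvvvlllllllllllllyyyyyyyyyyyyyyyyyyy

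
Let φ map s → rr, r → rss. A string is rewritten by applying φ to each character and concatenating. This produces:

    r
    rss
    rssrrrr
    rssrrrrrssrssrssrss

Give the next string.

Replace each of the 19 characters of rssrrrrrssrssrssrss in place — rss rr rr rss rss rss rss rss rr rr rss rr rr rss rr rr rss rr rr — and concatenate.

rssrrrrrssrssrssrssrssrrrrrssrrrrrssrrrrrssrrrr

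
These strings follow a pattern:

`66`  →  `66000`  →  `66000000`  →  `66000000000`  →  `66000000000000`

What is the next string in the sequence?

Each term is the previous one with 000 appended.
Applying this once more to 66000000000000:

66000000000000000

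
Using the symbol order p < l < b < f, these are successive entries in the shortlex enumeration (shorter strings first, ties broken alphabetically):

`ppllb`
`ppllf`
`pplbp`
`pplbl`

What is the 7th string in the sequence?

Continuing the enumeration 3 steps past pplbl: pplbl → pplbb → pplbf → (answer).

pplfp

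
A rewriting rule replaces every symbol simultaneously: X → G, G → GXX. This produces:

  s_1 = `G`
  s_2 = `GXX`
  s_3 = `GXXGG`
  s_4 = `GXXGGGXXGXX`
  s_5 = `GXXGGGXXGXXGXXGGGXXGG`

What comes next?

Replace each of the 21 characters of GXXGGGXXGXXGXXGGGXXGG in place — GXX G G GXX GXX GXX G G GXX G G GXX G G GXX GXX GXX G G GXX GXX — and concatenate.

GXXGGGXXGXXGXXGGGXXGGGXXGGGXXGXXGXXGGGXXGXX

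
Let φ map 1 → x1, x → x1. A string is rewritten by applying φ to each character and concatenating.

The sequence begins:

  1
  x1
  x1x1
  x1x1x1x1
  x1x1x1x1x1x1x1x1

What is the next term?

x1x1x1x1x1x1x1x1x1x1x1x1x1x1x1x1

Replace each of the 16 characters of x1x1x1x1x1x1x1x1 in place — x1 x1 x1 x1 x1 x1 x1 x1 x1 x1 x1 x1 x1 x1 x1 x1 — and concatenate.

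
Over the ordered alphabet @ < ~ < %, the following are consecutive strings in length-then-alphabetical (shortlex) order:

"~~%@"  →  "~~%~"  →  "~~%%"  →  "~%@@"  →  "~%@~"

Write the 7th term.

~%~@

Advancing 2 positions from ~%@~ through ~%@~ → ~%@% reaches term 7.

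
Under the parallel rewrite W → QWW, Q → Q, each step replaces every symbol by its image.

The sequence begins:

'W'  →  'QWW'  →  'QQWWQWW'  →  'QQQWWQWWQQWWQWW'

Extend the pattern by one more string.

φ(QQQWWQWWQQWWQWW) expands symbol-by-symbol to Q Q Q QWW QWW Q QWW QWW Q Q QWW QWW Q QWW QWW; joining the 15 pieces gives the next term.

QQQQWWQWWQQWWQWWQQQWWQWWQQWWQWW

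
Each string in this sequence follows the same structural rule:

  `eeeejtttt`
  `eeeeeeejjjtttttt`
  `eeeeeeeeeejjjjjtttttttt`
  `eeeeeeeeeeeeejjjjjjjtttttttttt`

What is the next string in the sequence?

Reading off run lengths: e runs 4, 7, 10, 13; j runs 1, 3, 5, 7; t runs 4, 6, 8, 10 — each is linear in n (n = 1, 2, …).
Setting n = 5 gives 16, 9, 12 characters in each block.

eeeeeeeeeeeeeeeejjjjjjjjjtttttttttttt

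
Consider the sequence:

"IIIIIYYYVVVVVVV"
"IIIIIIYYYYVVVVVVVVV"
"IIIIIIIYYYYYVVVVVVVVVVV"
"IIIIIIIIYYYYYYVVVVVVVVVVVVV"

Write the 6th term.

Reading off run lengths: I runs 5, 6, 7, 8; Y runs 3, 4, 5, 6; V runs 7, 9, 11, 13 — each is linear in n, where the shown terms are n = 3, 4, 5, 6.
Setting n = 8 gives 10, 8, 17 characters in each block.

IIIIIIIIIIYYYYYYYYVVVVVVVVVVVVVVVVV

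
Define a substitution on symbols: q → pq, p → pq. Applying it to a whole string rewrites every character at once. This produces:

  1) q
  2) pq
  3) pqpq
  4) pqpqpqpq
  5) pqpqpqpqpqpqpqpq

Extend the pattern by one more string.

Replace each of the 16 characters of pqpqpqpqpqpqpqpq in place — pq pq pq pq pq pq pq pq pq pq pq pq pq pq pq pq — and concatenate.

pqpqpqpqpqpqpqpqpqpqpqpqpqpqpqpq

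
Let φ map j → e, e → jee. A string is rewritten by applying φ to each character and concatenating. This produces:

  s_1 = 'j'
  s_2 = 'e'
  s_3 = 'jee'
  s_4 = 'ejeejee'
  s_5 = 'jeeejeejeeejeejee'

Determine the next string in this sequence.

Applying the rule to each of the 17 symbols of jeeejeejeeejeejee gives the pieces e jee jee jee e jee jee e jee jee jee e jee jee e jee jee, which concatenate to the answer.

ejeejeejeeejeejeeejeejeejeeejeejeeejeejee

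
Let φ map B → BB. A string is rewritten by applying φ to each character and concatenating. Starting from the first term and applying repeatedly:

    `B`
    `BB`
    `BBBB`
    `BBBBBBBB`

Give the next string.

Apply φ to BBBBBBBB symbol by symbol: B→BB, B→BB, B→BB, B→BB, B→BB, B→BB, B→BB, B→BB; joined: BB BB BB BB BB BB BB BB.

BBBBBBBBBBBBBBBB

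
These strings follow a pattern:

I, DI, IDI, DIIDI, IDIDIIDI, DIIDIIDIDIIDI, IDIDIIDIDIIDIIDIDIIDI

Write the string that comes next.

Each term (from the third on) is the two preceding terms concatenated in order: term 3 = I·DI = IDI.
So term 8 is DIIDIIDIDIIDI·IDIDIIDIDIIDIIDIDIIDI.

DIIDIIDIDIIDIIDIDIIDIDIIDIIDIDIIDI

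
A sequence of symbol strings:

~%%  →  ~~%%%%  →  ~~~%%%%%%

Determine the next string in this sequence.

The n-th term is n ~'s then 2n %'s (n = 1, 2, …).
At n = 4 the blocks have lengths 4, 8.

~~~~%%%%%%%%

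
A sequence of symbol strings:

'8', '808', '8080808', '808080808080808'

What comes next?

s(k+1) = s(k)·0·s(k) — each term doubles the last with '0' between the halves.
Doubling 808080808080808 with '0' between the halves:

8080808080808080808080808080808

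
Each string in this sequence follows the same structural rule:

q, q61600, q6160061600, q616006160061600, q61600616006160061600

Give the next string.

Each term is the previous one with 61600 appended.
So the next term is q61600616006160061600·61600.

q6160061600616006160061600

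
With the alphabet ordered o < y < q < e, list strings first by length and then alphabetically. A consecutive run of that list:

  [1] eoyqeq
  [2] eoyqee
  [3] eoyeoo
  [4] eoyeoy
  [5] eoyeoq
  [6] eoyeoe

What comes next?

The successor of eoyeoe increments the rightmost position that isn't already e and resets every position after it to o.

eoyeyo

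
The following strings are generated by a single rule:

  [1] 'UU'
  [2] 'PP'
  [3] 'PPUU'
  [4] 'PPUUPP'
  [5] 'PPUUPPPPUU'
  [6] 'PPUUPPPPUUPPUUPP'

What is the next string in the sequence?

From term 3 onward, concatenate the last term with the second-to-last: PP·UU = PPUU, PPUU·PP = PPUUPP, …
So term 7 is PPUUPPPPUUPPUUPP·PPUUPPPPUU.

PPUUPPPPUUPPUUPPPPUUPPPPUU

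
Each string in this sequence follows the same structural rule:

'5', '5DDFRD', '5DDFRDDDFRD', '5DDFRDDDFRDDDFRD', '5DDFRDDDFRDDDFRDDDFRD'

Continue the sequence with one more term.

The strings grow by a fixed suffix DDFRD each time.
Applying this once more to 5DDFRDDDFRDDDFRDDDFRD:

5DDFRDDDFRDDDFRDDDFRDDDFRD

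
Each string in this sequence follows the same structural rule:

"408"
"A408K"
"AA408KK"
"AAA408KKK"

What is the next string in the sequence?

Every step adds A to the front and K to the end of the previous string.
One more step from AAA408KKK gives the answer.

AAAA408KKKK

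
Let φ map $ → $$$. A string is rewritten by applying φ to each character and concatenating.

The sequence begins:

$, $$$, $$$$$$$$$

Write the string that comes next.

Apply φ to $$$$$$$$$ symbol by symbol: $→$$$, $→$$$, $→$$$, $→$$$, $→$$$, $→$$$, $→$$$, $→$$$, $→$$$; joined: $$$ $$$ $$$ $$$ $$$ $$$ $$$ $$$ $$$.

$$$$$$$$$$$$$$$$$$$$$$$$$$$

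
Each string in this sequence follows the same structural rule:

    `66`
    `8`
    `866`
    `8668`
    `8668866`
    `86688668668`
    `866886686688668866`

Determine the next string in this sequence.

This is a Fibonacci-style word recurrence s(k) = s(k−1)·s(k−2): e.g. 8·66 = 866.
So term 8 is 866886686688668866·86688668668.

86688668668866886686688668668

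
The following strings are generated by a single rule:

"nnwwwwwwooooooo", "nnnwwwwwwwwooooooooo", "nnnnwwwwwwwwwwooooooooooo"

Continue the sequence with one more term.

Each string has the form n^{n-1} w^{2n} o^{2n+1}, where the shown terms are n = 3, 4, 5.
At n = 6 the blocks have lengths 5, 12, 13.

nnnnnwwwwwwwwwwwwooooooooooooo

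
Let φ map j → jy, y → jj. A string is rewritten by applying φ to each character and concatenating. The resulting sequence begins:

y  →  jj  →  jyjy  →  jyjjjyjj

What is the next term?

jyjjjyjyjyjjjyjy

Expanding jyjjjyjj: j→jy, y→jj, j→jy, j→jy, j→jy, y→jj, j→jy, j→jy. Concatenated: jy jj jy jy jy jj jy jy.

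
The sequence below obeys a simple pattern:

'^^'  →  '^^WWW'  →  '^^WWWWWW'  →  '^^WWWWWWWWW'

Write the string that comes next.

The strings grow by a fixed suffix WWW each time.
One more step from ^^WWWWWWWWW gives the answer.

^^WWWWWWWWWWWW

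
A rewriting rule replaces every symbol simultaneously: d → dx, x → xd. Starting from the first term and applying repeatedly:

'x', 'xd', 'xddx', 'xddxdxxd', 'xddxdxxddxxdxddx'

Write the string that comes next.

φ(xddxdxxddxxdxddx) expands symbol-by-symbol to xd dx dx xd dx xd xd dx dx xd xd dx xd dx dx xd; joining the 16 pieces gives the next term.

xddxdxxddxxdxddxdxxdxddxxddxdxxd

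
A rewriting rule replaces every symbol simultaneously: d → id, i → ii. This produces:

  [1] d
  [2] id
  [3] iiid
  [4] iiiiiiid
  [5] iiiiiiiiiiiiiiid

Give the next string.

iiiiiiiiiiiiiiiiiiiiiiiiiiiiiiid

Applying the rule to each of the 16 symbols of iiiiiiiiiiiiiiid gives the pieces ii ii ii ii ii ii ii ii ii ii ii ii ii ii ii id, which concatenate to the answer.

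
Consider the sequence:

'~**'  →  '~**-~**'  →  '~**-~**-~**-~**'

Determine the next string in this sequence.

Every step duplicates the string with '-' between the halves.
Doubling ~**-~**-~**-~** with '-' between the halves:

~**-~**-~**-~**-~**-~**-~**-~**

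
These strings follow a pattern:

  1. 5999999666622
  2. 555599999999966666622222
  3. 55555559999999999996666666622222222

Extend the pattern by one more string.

Term n consists of 3n-2 5's, followed by 3n+3 9's, followed by 2n+2 6's, followed by 3n-1 2's (n = 1, 2, …).
Setting n = 4 gives 10, 15, 10, 11 characters in each block.

5555555555999999999999999666666666622222222222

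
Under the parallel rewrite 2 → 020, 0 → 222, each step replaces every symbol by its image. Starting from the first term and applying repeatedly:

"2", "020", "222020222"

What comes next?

020020020222020222020020020

Apply φ to 222020222 symbol by symbol: 2→020, 2→020, 2→020, 0→222, 2→020, 0→222, 2→020, 2→020, 2→020; joined: 020 020 020 222 020 222 020 020 020.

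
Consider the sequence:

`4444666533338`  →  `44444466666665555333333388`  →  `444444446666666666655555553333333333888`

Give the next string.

4444444444666666666666666555555555533333333333338888

Each string has the form 4^{2n+2} 6^{4n-1} 5^{3n-2} 3^{3n+1} 8^{n} (n = 1, 2, …).
At n = 4 the blocks have lengths 10, 15, 10, 13, 4.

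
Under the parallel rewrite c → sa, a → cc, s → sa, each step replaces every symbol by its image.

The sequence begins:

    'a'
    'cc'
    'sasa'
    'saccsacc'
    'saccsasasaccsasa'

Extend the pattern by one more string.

Applying the rule to each of the 16 symbols of saccsasasaccsasa gives the pieces sa cc sa sa sa cc sa cc sa cc sa sa sa cc sa cc, which concatenate to the answer.

saccsasasaccsaccsaccsasasaccsacc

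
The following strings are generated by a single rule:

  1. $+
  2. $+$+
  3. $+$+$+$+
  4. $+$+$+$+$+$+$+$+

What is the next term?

s(k+1) = s(k)·s(k) — each term doubles the last.
One more doubling of $+$+$+$+$+$+$+$+ gives the answer.

$+$+$+$+$+$+$+$+$+$+$+$+$+$+$+$+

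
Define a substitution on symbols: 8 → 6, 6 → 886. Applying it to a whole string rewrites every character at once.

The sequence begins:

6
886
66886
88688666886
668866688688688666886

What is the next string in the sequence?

Applying the rule to each of the 21 symbols of 668866688688688666886 gives the pieces 886 886 6 6 886 886 886 6 6 886 6 6 886 6 6 886 886 886 6 6 886, which concatenate to the answer.

8868866688688688666886668866688688688666886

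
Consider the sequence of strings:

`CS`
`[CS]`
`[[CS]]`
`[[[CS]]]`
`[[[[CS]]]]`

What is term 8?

[[[[[[[CS]]]]]]]

s(k+1) = [·s(k)·], so each term gains [ as a prefix and ] as a suffix.
From [[[[CS]]]], 3 further steps: [[[[CS]]]] → [[[[[CS]]]]] → [[[[[[CS]]]]]] → (answer).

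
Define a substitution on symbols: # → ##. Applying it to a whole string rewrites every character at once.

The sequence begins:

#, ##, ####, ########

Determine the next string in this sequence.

################

Expanding ########: #→##, #→##, #→##, #→##, #→##, #→##, #→##, #→##. Concatenated: ## ## ## ## ## ## ## ##.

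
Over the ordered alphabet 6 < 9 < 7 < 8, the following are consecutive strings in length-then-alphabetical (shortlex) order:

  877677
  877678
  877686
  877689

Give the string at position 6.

Continuing the enumeration 2 steps past 877689: 877689 → 877687 → (answer).

877688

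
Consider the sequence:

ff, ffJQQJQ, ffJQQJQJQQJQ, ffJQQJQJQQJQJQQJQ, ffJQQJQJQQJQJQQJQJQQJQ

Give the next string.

The strings grow by a fixed suffix JQQJQ each time.
Applying this once more to ffJQQJQJQQJQJQQJQJQQJQ:

ffJQQJQJQQJQJQQJQJQQJQJQQJQ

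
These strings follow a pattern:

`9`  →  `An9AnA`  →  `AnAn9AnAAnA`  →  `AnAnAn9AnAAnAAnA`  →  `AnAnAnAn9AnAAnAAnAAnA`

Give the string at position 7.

AnAnAnAnAnAn9AnAAnAAnAAnAAnAAnA

Each term wraps the previous one in An on the left and AnA on the right.
From AnAnAnAn9AnAAnAAnAAnA, 2 further steps: AnAnAnAn9AnAAnAAnAAnA → AnAnAnAnAn9AnAAnAAnAAnAAnA → (answer).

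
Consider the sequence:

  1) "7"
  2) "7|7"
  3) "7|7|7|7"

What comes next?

7|7|7|7|7|7|7|7

Every step duplicates the string with '|' between the halves.
So the next term is two copies of 7|7|7|7 with '|' between the halves.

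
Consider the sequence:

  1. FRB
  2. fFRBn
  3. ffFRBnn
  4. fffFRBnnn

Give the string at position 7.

Each term wraps the previous one in f on the left and n on the right.
From fffFRBnnn, 3 further steps: fffFRBnnn → ffffFRBnnnn → fffffFRBnnnnn → (answer).

ffffffFRBnnnnnn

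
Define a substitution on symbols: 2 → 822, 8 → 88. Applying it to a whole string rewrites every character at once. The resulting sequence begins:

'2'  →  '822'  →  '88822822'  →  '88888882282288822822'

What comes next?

Applying the rule to each of the 20 symbols of 88888882282288822822 gives the pieces 88 88 88 88 88 88 88 822 822 88 822 822 88 88 88 822 822 88 822 822, which concatenate to the answer.

888888888888888228228882282288888882282288822822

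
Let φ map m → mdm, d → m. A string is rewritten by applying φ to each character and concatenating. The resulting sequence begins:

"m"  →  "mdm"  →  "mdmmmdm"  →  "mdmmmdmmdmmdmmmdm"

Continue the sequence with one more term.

Rewriting the 17 symbols of mdmmmdmmdmmdmmmdm one by one yields mdm m mdm mdm mdm m mdm mdm m mdm mdm m mdm mdm mdm m mdm; concatenated:

mdmmmdmmdmmdmmmdmmdmmmdmmdmmmdmmdmmdmmmdm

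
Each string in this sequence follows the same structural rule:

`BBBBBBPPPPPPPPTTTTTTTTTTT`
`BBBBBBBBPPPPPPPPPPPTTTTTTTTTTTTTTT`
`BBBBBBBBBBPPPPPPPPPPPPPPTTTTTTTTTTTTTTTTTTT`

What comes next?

BBBBBBBBBBBBPPPPPPPPPPPPPPPPPTTTTTTTTTTTTTTTTTTTTTTT

Term n consists of 2n+2 B's, followed by 3n+2 P's, followed by 4n+3 T's, where the shown terms are n = 2, 3, 4.
For the next term, n = 5, so the run lengths are 12, 17, 23.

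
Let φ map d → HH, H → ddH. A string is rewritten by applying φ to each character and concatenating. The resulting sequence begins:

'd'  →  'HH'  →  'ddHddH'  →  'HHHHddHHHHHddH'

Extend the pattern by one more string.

Rewriting the 14 symbols of HHHHddHHHHHddH one by one yields ddH ddH ddH ddH HH HH ddH ddH ddH ddH ddH HH HH ddH; concatenated:

ddHddHddHddHHHHHddHddHddHddHddHHHHHddH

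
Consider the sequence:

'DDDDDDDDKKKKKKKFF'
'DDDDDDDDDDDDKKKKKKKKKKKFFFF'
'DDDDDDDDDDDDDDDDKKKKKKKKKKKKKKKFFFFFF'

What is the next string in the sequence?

DDDDDDDDDDDDDDDDDDDDKKKKKKKKKKKKKKKKKKKFFFFFFFF

Each string has the form D^{4n} K^{4n-1} F^{2n-2}, where the shown terms are n = 2, 3, 4.
For the next term, n = 5, so the run lengths are 20, 19, 8.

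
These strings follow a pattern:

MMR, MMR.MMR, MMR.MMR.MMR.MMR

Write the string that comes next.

MMR.MMR.MMR.MMR.MMR.MMR.MMR.MMR

s(k+1) = s(k)·.·s(k) — each term doubles the last with '.' between the halves.
So the next term is two copies of MMR.MMR.MMR.MMR with '.' between the halves.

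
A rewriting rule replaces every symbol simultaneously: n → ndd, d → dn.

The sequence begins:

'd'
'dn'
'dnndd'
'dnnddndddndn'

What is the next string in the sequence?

Expanding dnnddndddndn: d→dn, n→ndd, n→ndd, d→dn, d→dn, n→ndd, d→dn, d→dn, d→dn, n→ndd, d→dn, n→ndd. Concatenated: dn ndd ndd dn dn ndd dn dn dn ndd dn ndd.

dnnddndddndnndddndndnndddnndd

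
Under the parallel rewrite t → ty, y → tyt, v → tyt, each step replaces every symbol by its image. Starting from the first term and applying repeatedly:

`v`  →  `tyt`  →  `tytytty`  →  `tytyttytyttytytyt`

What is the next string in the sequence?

Rewriting the 17 symbols of tytyttytyttytytyt one by one yields ty tyt ty tyt ty ty tyt ty tyt ty ty tyt ty tyt ty tyt ty; concatenated:

tytyttytyttytytyttytyttytytyttytyttytytty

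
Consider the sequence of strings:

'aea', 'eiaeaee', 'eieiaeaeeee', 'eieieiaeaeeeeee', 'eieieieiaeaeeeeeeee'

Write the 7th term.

Each term wraps the previous one in ei on the left and ee on the right.
From eieieieiaeaeeeeeeee, 2 further steps: eieieieiaeaeeeeeeee → eieieieieiaeaeeeeeeeeee → (answer).

eieieieieieiaeaeeeeeeeeeeee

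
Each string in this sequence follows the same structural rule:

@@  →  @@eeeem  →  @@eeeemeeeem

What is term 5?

Every step adds eeeem to the end: s(k+1) = s(k)·eeeem.
From @@eeeemeeeem, 2 further steps: @@eeeemeeeem → @@eeeemeeeemeeeem → (answer).

@@eeeemeeeemeeeemeeeem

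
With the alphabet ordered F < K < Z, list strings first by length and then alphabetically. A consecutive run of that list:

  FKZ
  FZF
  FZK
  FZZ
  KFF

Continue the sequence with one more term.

KFK

The successor of KFF increments the rightmost position that isn't already Z and resets every position after it to F.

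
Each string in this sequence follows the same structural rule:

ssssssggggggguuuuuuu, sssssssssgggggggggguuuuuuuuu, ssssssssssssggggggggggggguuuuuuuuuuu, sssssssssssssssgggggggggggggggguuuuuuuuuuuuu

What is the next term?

ssssssssssssssssssggggggggggggggggggguuuuuuuuuuuuuuu

Each string has the form s^{3n} g^{3n+1} u^{2n+3}, where the shown terms are n = 2, 3, 4, 5.
For the next term, n = 6, so the run lengths are 18, 19, 15.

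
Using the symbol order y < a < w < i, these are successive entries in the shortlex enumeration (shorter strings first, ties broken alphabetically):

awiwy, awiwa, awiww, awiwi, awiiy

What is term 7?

awiiw

Advancing 2 positions from awiiy through awiiy → awiia reaches term 7.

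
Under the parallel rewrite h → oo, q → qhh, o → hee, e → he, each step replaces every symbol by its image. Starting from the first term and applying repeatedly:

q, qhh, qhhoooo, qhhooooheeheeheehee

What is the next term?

Replace each of the 19 characters of qhhooooheeheeheehee in place — qhh oo oo hee hee hee hee oo he he oo he he oo he he oo he he — and concatenate.

qhhooooheeheeheeheeooheheooheheooheheoohehe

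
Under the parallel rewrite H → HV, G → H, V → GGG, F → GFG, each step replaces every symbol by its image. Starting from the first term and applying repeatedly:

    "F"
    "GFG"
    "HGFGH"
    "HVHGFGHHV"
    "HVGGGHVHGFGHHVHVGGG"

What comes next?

φ(HVGGGHVHGFGHHVHVGGG) expands symbol-by-symbol to HV GGG H H H HV GGG HV H GFG H HV HV GGG HV GGG H H H; joining the 19 pieces gives the next term.

HVGGGHHHHVGGGHVHGFGHHVHVGGGHVGGGHHH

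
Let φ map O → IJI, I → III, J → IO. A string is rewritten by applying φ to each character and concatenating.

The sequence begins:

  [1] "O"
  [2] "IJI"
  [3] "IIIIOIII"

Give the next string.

IIIIIIIIIIIIIJIIIIIIIIII

Rewriting each symbol of IIIIOIII: I→III, I→III, I→III, I→III, O→IJI, I→III, I→III, I→III, which concatenates to III III III III IJI III III III.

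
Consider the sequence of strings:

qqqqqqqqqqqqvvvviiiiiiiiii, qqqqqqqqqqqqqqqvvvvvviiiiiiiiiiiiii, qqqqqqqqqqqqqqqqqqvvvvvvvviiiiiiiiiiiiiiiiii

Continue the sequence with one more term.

qqqqqqqqqqqqqqqqqqqqqvvvvvvvvvviiiiiiiiiiiiiiiiiiiiii

The n-th term is 3n+3 q's then 2n-2 v's then 4n-2 i's, where the shown terms are n = 3, 4, 5.
Setting n = 6 gives 21, 10, 22 characters in each block.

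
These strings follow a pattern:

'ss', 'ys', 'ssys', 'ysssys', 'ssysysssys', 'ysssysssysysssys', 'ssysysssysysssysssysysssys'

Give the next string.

Each term (from the third on) is the two preceding terms concatenated in order: term 3 = ss·ys = ssys.
Continuing: ysssysssysysssys · ssysysssysysssysssysysssys gives term 8.

ysssysssysysssysssysysssysysssysssysysssys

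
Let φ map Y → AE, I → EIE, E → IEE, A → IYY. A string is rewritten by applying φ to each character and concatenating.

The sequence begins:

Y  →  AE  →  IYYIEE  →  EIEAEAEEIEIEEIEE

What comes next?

Replace each of the 16 characters of EIEAEAEEIEIEEIEE in place — IEE EIE IEE IYY IEE IYY IEE IEE EIE IEE EIE IEE IEE EIE IEE IEE — and concatenate.

IEEEIEIEEIYYIEEIYYIEEIEEEIEIEEEIEIEEIEEEIEIEEIEE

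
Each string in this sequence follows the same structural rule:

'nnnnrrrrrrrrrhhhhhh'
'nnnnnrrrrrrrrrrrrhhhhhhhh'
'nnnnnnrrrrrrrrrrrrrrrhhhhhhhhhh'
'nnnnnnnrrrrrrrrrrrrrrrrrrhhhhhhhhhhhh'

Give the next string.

nnnnnnnnrrrrrrrrrrrrrrrrrrrrrhhhhhhhhhhhhhh

Term n consists of n+1 n's, followed by 3n r's, followed by 2n h's, where the shown terms are n = 3, 4, 5, 6.
Setting n = 7 gives 8, 21, 14 characters in each block.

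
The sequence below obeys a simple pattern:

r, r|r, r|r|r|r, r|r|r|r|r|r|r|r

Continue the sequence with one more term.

r|r|r|r|r|r|r|r|r|r|r|r|r|r|r|r

Every step duplicates the string with '|' between the halves.
One more doubling of r|r|r|r|r|r|r|r gives the answer.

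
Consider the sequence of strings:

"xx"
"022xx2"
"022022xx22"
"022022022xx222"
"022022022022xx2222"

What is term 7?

Each term wraps the previous one in 022 on the left and 2 on the right.
From 022022022022xx2222, 2 further steps: 022022022022xx2222 → 022022022022022xx22222 → (answer).

022022022022022022xx222222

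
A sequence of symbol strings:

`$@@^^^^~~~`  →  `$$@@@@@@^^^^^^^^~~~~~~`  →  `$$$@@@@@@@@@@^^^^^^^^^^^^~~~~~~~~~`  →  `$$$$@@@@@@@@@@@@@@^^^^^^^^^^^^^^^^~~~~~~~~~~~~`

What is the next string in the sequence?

The n-th term is n $'s then 4n-2 @'s then 4n ^'s then 3n ~'s (n = 1, 2, …).
Setting n = 5 gives 5, 18, 20, 15 characters in each block.

$$$$$@@@@@@@@@@@@@@@@@@^^^^^^^^^^^^^^^^^^^^~~~~~~~~~~~~~~~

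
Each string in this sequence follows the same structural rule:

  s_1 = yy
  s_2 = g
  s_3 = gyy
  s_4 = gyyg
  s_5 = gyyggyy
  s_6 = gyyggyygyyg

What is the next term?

gyyggyygyyggyyggyy

This is a Fibonacci-style word recurrence s(k) = s(k−1)·s(k−2): e.g. g·yy = gyy.
The next term joins gyyggyygyyg and gyyggyy.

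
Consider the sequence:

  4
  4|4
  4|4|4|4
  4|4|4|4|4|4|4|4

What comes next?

s(k+1) = s(k)·|·s(k) — each term doubles the last with '|' between the halves.
Doubling 4|4|4|4|4|4|4|4 with '|' between the halves:

4|4|4|4|4|4|4|4|4|4|4|4|4|4|4|4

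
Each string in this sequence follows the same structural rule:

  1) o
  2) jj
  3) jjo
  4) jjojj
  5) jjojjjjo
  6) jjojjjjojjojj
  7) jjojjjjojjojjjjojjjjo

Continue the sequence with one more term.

jjojjjjojjojjjjojjjjojjojjjjojjojj

This is a Fibonacci-style word recurrence s(k) = s(k−1)·s(k−2): e.g. jj·o = jjo.
The next term joins jjojjjjojjojjjjojjjjo and jjojjjjojjojj.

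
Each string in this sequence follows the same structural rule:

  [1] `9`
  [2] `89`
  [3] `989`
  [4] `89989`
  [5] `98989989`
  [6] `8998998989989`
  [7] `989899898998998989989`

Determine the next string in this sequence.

From term 3 onward, concatenate the second-to-last term with the last: 9·89 = 989, 89·989 = 89989, …
The next term joins 8998998989989 and 989899898998998989989.

8998998989989989899898998998989989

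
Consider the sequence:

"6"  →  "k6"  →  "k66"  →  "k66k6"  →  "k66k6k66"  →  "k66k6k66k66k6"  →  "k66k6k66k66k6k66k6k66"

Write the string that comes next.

k66k6k66k66k6k66k6k66k66k6k66k66k6

This is a Fibonacci-style word recurrence s(k) = s(k−1)·s(k−2): e.g. k6·6 = k66.
The next term joins k66k6k66k66k6k66k6k66 and k66k6k66k66k6.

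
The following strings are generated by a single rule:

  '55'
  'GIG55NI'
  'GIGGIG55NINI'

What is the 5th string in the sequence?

GIGGIGGIGGIG55NINININI

Each term wraps the previous one in GIG on the left and NI on the right.
From GIGGIG55NINI, 2 further steps: GIGGIG55NINI → GIGGIGGIG55NININI → (answer).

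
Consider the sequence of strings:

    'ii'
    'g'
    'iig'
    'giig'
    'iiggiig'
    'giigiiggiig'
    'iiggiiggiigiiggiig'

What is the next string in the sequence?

This is a Fibonacci-style word recurrence s(k) = s(k−2)·s(k−1): e.g. ii·g = iig.
The next term joins giigiiggiig and iiggiiggiigiiggiig.

giigiiggiigiiggiiggiigiiggiig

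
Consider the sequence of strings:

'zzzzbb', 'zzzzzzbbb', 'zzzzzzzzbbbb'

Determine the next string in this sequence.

Each string has the form z^{2n} b^{n}, where the shown terms are n = 2, 3, 4.
At n = 5 the blocks have lengths 10, 5.

zzzzzzzzzzbbbbb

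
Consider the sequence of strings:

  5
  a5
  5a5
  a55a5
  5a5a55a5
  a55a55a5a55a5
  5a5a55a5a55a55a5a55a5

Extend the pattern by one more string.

a55a55a5a55a55a5a55a5a55a55a5a55a5

From term 3 onward, concatenate the second-to-last term with the last: 5·a5 = 5a5, a5·5a5 = a55a5, …
So term 8 is a55a55a5a55a5·5a5a55a5a55a55a5a55a5.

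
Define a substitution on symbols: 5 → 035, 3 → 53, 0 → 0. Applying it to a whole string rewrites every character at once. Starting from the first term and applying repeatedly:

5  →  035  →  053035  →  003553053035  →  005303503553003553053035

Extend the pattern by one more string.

000355305303505303503553005303503553003553053035

Replace each of the 24 characters of 005303503553003553053035 in place — 0 0 035 53 0 53 035 0 53 035 035 53 0 0 53 035 035 53 0 035 53 0 53 035 — and concatenate.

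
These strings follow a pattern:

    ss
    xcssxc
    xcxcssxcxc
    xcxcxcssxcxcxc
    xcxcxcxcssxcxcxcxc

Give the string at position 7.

Each term wraps the previous one in xc on the left and xc on the right.
From xcxcxcxcssxcxcxcxc, 2 further steps: xcxcxcxcssxcxcxcxc → xcxcxcxcxcssxcxcxcxcxc → (answer).

xcxcxcxcxcxcssxcxcxcxcxcxc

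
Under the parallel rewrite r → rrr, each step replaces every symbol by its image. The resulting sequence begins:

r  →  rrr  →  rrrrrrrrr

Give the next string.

rrrrrrrrrrrrrrrrrrrrrrrrrrr

Apply φ to rrrrrrrrr symbol by symbol: r→rrr, r→rrr, r→rrr, r→rrr, r→rrr, r→rrr, r→rrr, r→rrr, r→rrr; joined: rrr rrr rrr rrr rrr rrr rrr rrr rrr.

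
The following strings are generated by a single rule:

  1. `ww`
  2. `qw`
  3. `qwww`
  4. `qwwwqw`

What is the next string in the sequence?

From term 3 onward, concatenate the last term with the second-to-last: qw·ww = qwww, qwww·qw = qwwwqw, …
The next term joins qwwwqw and qwww.

qwwwqwqwww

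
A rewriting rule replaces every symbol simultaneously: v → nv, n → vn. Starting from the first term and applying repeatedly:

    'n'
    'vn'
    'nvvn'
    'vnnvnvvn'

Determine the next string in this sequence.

nvvnvnnvvnnvnvvn

Apply φ to vnnvnvvn symbol by symbol: v→nv, n→vn, n→vn, v→nv, n→vn, v→nv, v→nv, n→vn; joined: nv vn vn nv vn nv nv vn.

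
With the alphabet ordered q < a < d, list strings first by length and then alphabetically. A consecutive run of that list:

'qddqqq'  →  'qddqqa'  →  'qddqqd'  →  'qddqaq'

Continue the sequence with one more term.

Find the rightmost character of qddqaq below d, bump it to the next letter, and reset everything to its right to q.

qddqaa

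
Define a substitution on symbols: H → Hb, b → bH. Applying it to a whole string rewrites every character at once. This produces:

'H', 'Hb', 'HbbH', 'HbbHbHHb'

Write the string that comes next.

HbbHbHHbbHHbHbbH

Rewriting each symbol of HbbHbHHb: H→Hb, b→bH, b→bH, H→Hb, b→bH, H→Hb, H→Hb, b→bH, which concatenates to Hb bH bH Hb bH Hb Hb bH.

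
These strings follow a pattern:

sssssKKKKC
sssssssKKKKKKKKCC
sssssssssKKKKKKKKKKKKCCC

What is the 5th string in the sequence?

Reading off run lengths: s runs 5, 7, 9; K runs 4, 8, 12; C runs 1, 2, 3 — each is linear in n (n = 1, 2, …).
For term 5, n = 5, so the run lengths are 13, 20, 5.

sssssssssssssKKKKKKKKKKKKKKKKKKKKCCCCC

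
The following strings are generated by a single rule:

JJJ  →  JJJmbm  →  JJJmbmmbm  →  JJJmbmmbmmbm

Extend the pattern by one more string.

JJJmbmmbmmbmmbm

Every step adds mbm to the end: s(k+1) = s(k)·mbm.
So the next term is JJJmbmmbmmbm·mbm.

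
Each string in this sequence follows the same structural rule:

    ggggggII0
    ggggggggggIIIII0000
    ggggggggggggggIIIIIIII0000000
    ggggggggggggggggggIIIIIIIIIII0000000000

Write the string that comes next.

ggggggggggggggggggggggIIIIIIIIIIIIII0000000000000

Each string has the form g^{4n+2} I^{3n-1} 0^{3n-2} (n = 1, 2, …).
For the next term, n = 5, so the run lengths are 22, 14, 13.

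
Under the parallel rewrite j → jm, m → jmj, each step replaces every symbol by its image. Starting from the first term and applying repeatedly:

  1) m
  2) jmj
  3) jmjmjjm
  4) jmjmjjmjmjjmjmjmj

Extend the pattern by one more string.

Applying the rule to each of the 17 symbols of jmjmjjmjmjjmjmjmj gives the pieces jm jmj jm jmj jm jm jmj jm jmj jm jm jmj jm jmj jm jmj jm, which concatenate to the answer.

jmjmjjmjmjjmjmjmjjmjmjjmjmjmjjmjmjjmjmjjm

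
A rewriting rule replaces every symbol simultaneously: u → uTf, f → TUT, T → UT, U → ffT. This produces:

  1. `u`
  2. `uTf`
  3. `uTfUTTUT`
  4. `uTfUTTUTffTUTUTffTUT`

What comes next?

Rewriting the 20 symbols of uTfUTTUTffTUTUTffTUT one by one yields uTf UT TUT ffT UT UT ffT UT TUT TUT UT ffT UT ffT UT TUT TUT UT ffT UT; concatenated:

uTfUTTUTffTUTUTffTUTTUTTUTUTffTUTffTUTTUTTUTUTffTUT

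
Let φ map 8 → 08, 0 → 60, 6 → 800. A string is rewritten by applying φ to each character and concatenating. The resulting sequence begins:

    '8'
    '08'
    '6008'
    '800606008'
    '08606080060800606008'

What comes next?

φ(08606080060800606008) expands symbol-by-symbol to 60 08 800 60 800 60 08 60 60 800 60 08 60 60 800 60 800 60 60 08; joining the 20 pieces gives the next term.

600880060800600860608006008606080060800606008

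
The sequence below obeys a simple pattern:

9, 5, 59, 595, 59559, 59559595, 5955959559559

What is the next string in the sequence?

This is a Fibonacci-style word recurrence s(k) = s(k−1)·s(k−2): e.g. 5·9 = 59.
So term 8 is 5955959559559·59559595.

595595955955959559595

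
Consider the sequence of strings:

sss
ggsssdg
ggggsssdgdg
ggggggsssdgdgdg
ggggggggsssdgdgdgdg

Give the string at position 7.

ggggggggggggsssdgdgdgdgdgdg

Each term wraps the previous one in gg on the left and dg on the right.
From ggggggggsssdgdgdgdg, 2 further steps: ggggggggsssdgdgdgdg → ggggggggggsssdgdgdgdgdg → (answer).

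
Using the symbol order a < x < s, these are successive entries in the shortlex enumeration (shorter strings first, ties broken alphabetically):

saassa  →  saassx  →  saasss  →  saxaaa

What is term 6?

Continuing the enumeration 2 steps past saxaaa: saxaaa → saxaax → (answer).

saxaas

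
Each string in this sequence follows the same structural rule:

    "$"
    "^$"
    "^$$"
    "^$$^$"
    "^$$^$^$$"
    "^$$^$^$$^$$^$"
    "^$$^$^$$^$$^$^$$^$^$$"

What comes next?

This is a Fibonacci-style word recurrence s(k) = s(k−1)·s(k−2): e.g. ^$·$ = ^$$.
Continuing: ^$$^$^$$^$$^$^$$^$^$$ · ^$$^$^$$^$$^$ gives term 8.

^$$^$^$$^$$^$^$$^$^$$^$$^$^$$^$$^$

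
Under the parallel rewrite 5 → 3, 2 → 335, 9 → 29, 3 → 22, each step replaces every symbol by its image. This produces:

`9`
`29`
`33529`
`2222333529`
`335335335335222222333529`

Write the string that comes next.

Applying the rule to each of the 24 symbols of 335335335335222222333529 gives the pieces 22 22 3 22 22 3 22 22 3 22 22 3 335 335 335 335 335 335 22 22 22 3 335 29, which concatenate to the answer.

22223222232222322223335335335335335335222222333529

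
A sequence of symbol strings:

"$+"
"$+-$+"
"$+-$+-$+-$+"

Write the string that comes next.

$+-$+-$+-$+-$+-$+-$+-$+

s(k+1) = s(k)·-·s(k) — each term doubles the last with '-' between the halves.
One more doubling of $+-$+-$+-$+ gives the answer.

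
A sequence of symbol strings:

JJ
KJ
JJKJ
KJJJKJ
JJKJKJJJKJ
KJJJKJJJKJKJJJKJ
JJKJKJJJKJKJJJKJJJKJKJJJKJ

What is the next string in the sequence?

This is a Fibonacci-style word recurrence s(k) = s(k−2)·s(k−1): e.g. JJ·KJ = JJKJ.
Continuing: KJJJKJJJKJKJJJKJ · JJKJKJJJKJKJJJKJJJKJKJJJKJ gives term 8.

KJJJKJJJKJKJJJKJJJKJKJJJKJKJJJKJJJKJKJJJKJ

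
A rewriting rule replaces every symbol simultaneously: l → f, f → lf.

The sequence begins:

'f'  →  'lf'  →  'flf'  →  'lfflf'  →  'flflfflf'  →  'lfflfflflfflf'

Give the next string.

flflfflflfflfflflfflf

φ(lfflfflflfflf) expands symbol-by-symbol to f lf lf f lf lf f lf f lf lf f lf; joining the 13 pieces gives the next term.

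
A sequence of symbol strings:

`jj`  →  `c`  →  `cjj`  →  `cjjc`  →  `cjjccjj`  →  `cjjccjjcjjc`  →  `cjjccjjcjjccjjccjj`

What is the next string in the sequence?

This is a Fibonacci-style word recurrence s(k) = s(k−1)·s(k−2): e.g. c·jj = cjj.
The next term joins cjjccjjcjjccjjccjj and cjjccjjcjjc.

cjjccjjcjjccjjccjjcjjccjjcjjc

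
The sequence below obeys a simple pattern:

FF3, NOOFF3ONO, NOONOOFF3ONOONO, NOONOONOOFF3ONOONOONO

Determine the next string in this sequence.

Each term wraps the previous one in NOO on the left and ONO on the right.
So the next term is NOO·NOONOONOOFF3ONOONOONO·ONO.

NOONOONOONOOFF3ONOONOONOONO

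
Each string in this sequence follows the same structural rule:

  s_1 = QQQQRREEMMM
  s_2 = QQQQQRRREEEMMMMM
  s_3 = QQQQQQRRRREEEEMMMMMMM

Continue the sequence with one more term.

QQQQQQQRRRRREEEEEMMMMMMMMM

Each string has the form Q^{n+2} R^{n} E^{n} M^{2n-1}, where the shown terms are n = 2, 3, 4.
For the next term, n = 5, so the run lengths are 7, 5, 5, 9.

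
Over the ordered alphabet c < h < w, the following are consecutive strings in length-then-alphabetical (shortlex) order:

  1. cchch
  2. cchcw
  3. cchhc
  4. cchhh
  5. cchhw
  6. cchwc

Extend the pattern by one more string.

The successor of cchwc increments the rightmost position that isn't already w and resets every position after it to c.

cchwh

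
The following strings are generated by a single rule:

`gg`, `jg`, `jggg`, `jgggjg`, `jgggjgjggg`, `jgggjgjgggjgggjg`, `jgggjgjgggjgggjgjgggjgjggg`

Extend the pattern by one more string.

jgggjgjgggjgggjgjgggjgjgggjgggjgjgggjgggjg

Each term (from the third on) is the previous term followed by the one before it: term 3 = jg·gg = jggg.
The next term joins jgggjgjgggjgggjgjgggjgjggg and jgggjgjgggjgggjg.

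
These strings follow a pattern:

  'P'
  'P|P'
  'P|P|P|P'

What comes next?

Every step duplicates the string with '|' between the halves.
So the next term is two copies of P|P|P|P with '|' between the halves.

P|P|P|P|P|P|P|P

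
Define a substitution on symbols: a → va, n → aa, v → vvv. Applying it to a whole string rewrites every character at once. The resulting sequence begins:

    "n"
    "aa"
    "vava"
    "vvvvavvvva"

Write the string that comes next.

Rewriting each symbol of vvvvavvvva: v→vvv, v→vvv, v→vvv, v→vvv, a→va, v→vvv, v→vvv, v→vvv, v→vvv, a→va, which concatenates to vvv vvv vvv vvv va vvv vvv vvv vvv va.

vvvvvvvvvvvvvavvvvvvvvvvvvva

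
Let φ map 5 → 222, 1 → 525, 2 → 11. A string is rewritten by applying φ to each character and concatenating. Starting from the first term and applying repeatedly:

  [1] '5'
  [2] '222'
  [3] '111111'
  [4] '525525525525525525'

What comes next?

222112222221122222211222222112222221122222211222

φ(525525525525525525) expands symbol-by-symbol to 222 11 222 222 11 222 222 11 222 222 11 222 222 11 222 222 11 222; joining the 18 pieces gives the next term.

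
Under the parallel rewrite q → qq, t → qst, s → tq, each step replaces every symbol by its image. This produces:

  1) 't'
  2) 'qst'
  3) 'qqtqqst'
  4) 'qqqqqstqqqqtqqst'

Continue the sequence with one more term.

φ(qqqqqstqqqqtqqst) expands symbol-by-symbol to qq qq qq qq qq tq qst qq qq qq qq qst qq qq tq qst; joining the 16 pieces gives the next term.

qqqqqqqqqqtqqstqqqqqqqqqstqqqqtqqst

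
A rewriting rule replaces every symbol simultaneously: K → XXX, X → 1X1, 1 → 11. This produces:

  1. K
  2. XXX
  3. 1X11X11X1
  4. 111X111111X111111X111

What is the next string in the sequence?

Rewriting the 21 symbols of 111X111111X111111X111 one by one yields 11 11 11 1X1 11 11 11 11 11 11 1X1 11 11 11 11 11 11 1X1 11 11 11; concatenated:

1111111X11111111111111X11111111111111X1111111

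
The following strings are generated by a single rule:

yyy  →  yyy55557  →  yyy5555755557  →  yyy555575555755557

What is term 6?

yyy5555755557555575555755557

Every step adds 55557 to the end: s(k+1) = s(k)·55557.
From yyy555575555755557, 2 further steps: yyy555575555755557 → yyy55557555575555755557 → (answer).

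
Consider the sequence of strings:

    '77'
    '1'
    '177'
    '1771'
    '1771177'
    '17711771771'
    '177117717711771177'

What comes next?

From term 3 onward, concatenate the last term with the second-to-last: 1·77 = 177, 177·1 = 1771, …
Continuing: 177117717711771177 · 17711771771 gives term 8.

17711771771177117717711771771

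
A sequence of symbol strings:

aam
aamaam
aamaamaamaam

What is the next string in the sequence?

Every step duplicates the string.
Doubling aamaamaamaam:

aamaamaamaamaamaamaamaam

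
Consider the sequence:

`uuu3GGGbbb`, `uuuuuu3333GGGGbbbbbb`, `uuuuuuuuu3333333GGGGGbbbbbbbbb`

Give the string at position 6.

uuuuuuuuuuuuuuuuuu3333333333333333GGGGGGGGbbbbbbbbbbbbbbbbbb

Each string has the form u^{3n} 3^{3n-2} G^{n+2} b^{3n} (n = 1, 2, …).
Setting n = 6 gives 18, 16, 8, 18 characters in each block.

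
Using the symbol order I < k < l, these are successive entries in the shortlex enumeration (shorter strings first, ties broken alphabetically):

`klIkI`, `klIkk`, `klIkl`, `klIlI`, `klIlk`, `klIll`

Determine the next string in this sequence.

klkII

The successor of klIll increments the rightmost position that isn't already l and resets every position after it to I.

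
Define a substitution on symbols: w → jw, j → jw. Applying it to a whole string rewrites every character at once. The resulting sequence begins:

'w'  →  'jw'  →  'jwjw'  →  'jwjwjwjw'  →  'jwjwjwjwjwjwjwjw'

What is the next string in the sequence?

jwjwjwjwjwjwjwjwjwjwjwjwjwjwjwjw

Applying the rule to each of the 16 symbols of jwjwjwjwjwjwjwjw gives the pieces jw jw jw jw jw jw jw jw jw jw jw jw jw jw jw jw, which concatenate to the answer.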